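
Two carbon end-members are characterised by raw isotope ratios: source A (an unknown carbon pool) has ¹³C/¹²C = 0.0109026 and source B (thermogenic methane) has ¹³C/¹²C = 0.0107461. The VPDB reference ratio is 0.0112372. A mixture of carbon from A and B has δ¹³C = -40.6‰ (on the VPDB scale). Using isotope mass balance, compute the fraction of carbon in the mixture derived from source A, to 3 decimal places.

δ_A = (0.0109026/0.0112372 − 1)×1000 = (0.970224 − 1)×1000 = -29.776‰
δ_B = (0.0107461/0.0112372 − 1)×1000 = (0.956297 − 1)×1000 = -43.703‰
f_A = (δ_mix − δ_B)/(δ_A − δ_B) = (-40.6 − (-43.703))/(-29.776 − (-43.703))
f_A = 3.103 / 13.927 = 0.2228

0.223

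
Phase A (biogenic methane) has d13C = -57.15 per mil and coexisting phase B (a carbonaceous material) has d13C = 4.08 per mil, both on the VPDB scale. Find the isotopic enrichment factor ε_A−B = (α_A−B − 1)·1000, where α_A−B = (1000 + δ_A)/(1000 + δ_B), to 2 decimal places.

-60.98 per mil

α_A−B = (1000 + -57.15) / (1000 + 4.08) = 942.85 / 1004.08 = 0.939019
ε_A−B = (0.939019 − 1) × 1000 = -60.981 per mil
(The approximation ε ≈ δ_A − δ_B would give -61.23 per mil.)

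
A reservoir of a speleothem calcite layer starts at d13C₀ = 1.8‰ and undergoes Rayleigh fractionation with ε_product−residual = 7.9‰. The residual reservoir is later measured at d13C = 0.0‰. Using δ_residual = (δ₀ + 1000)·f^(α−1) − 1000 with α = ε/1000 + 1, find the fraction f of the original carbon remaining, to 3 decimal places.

0.796

α − 1 = ε/1000 = 0.0079
(δ_res + 1000)/(δ₀ + 1000) = (0.0 + 1000)/(1.8 + 1000) = 1000.0/1001.8 = 0.998203
f = 0.998203^(1/0.0079) = exp(ln(0.998203)/0.0079) = exp(-0.00180/0.0079)
f = exp(-0.2276) = 0.7964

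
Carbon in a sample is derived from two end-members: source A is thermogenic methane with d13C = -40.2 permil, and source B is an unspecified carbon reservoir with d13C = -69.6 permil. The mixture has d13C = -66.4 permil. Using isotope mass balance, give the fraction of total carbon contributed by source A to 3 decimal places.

0.109

δ_mix = f_A·δ_A + (1 − f_A)·δ_B  ⇒  f_A = (δ_mix − δ_B)/(δ_A − δ_B)
f_A = (-66.4 − (-69.6)) / (-40.2 − (-69.6))
f_A = 3.2 / 29.4 = 0.1088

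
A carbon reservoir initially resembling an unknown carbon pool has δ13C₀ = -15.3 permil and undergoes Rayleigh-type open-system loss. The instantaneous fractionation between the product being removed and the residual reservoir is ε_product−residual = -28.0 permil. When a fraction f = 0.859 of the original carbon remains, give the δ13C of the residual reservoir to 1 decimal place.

-11.1 permil

Rayleigh residual: δ_res = (δ₀ + 1000)·f^(α−1) − 1000
α = ε/1000 + 1 = 0.97200, so α − 1 = -0.02800
f^(α−1) = 0.859^(-0.02800) = 1.004265
δ_res = (-15.3 + 1000) × 1.004265 − 1000 = 988.899 − 1000 = -11.10 permil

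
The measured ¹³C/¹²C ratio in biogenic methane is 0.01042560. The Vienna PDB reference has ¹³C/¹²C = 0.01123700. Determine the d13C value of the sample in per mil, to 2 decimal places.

d13C = (R_sample / R_standard − 1) × 1000
R_sample / R_standard = 0.01042560 / 0.01123700 = 0.927792
d13C = (0.927792 − 1) × 1000 = -72.208 per mil

-72.21 per mil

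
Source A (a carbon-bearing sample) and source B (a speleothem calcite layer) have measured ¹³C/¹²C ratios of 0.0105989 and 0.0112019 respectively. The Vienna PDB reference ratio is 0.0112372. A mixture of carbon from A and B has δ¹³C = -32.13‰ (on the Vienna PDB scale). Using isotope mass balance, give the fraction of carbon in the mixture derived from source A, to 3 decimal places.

0.540

δ_A = (0.0105989/0.0112372 − 1)×1000 = (0.943198 − 1)×1000 = -56.802‰
δ_B = (0.0112019/0.0112372 − 1)×1000 = (0.996859 − 1)×1000 = -3.141‰
f_A = (δ_mix − δ_B)/(δ_A − δ_B) = (-32.13 − (-3.141))/(-56.802 − (-3.141))
f_A = -28.989 / -53.661 = 0.5402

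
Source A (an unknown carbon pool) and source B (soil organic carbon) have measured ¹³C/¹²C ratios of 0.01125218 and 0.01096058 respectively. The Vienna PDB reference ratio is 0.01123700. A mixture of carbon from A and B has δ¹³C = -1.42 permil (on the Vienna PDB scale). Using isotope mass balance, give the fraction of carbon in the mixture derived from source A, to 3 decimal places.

δ_A = (0.01125218/0.01123700 − 1)×1000 = (1.001351 − 1)×1000 = 1.351 permil
δ_B = (0.01096058/0.01123700 − 1)×1000 = (0.975401 − 1)×1000 = -24.599 permil
f_A = (δ_mix − δ_B)/(δ_A − δ_B) = (-1.42 − (-24.599))/(1.351 − (-24.599))
f_A = 23.179 / 25.950 = 0.8932

0.893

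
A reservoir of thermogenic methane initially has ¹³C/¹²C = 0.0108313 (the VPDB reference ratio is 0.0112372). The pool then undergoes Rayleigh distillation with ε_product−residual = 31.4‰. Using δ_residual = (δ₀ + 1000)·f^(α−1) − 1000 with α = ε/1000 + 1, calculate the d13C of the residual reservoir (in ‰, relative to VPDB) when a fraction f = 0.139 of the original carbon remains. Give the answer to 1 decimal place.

δ₀ = (0.0108313/0.0112372 − 1)×1000 = (0.963879 − 1)×1000 = -36.121‰
α − 1 = ε/1000 = 0.0314
f^(α−1) = 0.139^(0.0314) = 0.939920
δ_res = (-36.121 + 1000) × 0.939920 − 1000 = 905.969 − 1000 = -94.03‰

-94.0‰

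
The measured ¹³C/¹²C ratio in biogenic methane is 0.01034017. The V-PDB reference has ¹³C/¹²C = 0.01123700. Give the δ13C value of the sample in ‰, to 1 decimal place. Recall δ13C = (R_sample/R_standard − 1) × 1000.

δ13C = (R_sample / R_standard − 1) × 1000
R_sample / R_standard = 0.01034017 / 0.01123700 = 0.920190
δ13C = (0.920190 − 1) × 1000 = -79.81‰

-79.8‰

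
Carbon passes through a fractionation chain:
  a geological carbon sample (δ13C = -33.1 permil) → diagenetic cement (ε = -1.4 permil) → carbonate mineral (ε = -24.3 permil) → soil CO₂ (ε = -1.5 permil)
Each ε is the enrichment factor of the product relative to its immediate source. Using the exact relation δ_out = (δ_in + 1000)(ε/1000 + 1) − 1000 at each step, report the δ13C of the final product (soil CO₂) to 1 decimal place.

step 1: δ = (-33.10 + 1000)·(-1.4/1000 + 1) − 1000 = -34.45 permil
step 2: δ = (-34.45 + 1000)·(-24.3/1000 + 1) − 1000 = -57.92 permil
step 3: δ = (-57.92 + 1000)·(-1.5/1000 + 1) − 1000 = -59.33 permil

-59.3 permil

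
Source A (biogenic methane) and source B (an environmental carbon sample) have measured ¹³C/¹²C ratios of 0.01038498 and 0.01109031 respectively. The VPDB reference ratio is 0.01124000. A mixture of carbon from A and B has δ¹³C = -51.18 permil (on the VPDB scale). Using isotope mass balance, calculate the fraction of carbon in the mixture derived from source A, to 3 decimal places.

0.603

δ_A = (0.01038498/0.01124000 − 1)×1000 = (0.923931 − 1)×1000 = -76.069 permil
δ_B = (0.01109031/0.01124000 − 1)×1000 = (0.986682 − 1)×1000 = -13.318 permil
f_A = (δ_mix − δ_B)/(δ_A − δ_B) = (-51.18 − (-13.318))/(-76.069 − (-13.318))
f_A = -37.862 / -62.752 = 0.6034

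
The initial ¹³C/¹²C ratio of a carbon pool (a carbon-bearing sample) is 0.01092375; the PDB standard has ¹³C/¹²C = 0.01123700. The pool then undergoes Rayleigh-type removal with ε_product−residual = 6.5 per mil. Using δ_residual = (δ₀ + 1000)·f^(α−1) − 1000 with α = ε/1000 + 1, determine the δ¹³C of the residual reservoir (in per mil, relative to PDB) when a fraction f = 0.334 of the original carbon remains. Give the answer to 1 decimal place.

δ₀ = (0.01092375/0.01123700 − 1)×1000 = (0.972123 − 1)×1000 = -27.877 per mil
α − 1 = ε/1000 = 0.0065
f^(α−1) = 0.334^(0.0065) = 0.992897
δ_res = (-27.877 + 1000) × 0.992897 − 1000 = 965.219 − 1000 = -34.78 per mil

-34.8 per mil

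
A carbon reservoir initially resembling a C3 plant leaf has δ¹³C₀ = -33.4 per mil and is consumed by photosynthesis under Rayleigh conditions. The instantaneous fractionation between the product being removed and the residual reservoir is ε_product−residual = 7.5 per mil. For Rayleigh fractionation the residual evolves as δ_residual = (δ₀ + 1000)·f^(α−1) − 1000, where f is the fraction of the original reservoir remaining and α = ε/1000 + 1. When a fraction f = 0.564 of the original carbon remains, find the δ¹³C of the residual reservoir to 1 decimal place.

Rayleigh residual: δ_res = (δ₀ + 1000)·f^(α−1) − 1000
α = ε/1000 + 1 = 1.00750, so α − 1 = 0.00750
f^(α−1) = 0.564^(0.00750) = 0.995714
δ_res = (-33.4 + 1000) × 0.995714 − 1000 = 962.457 − 1000 = -37.54 per mil

-37.5 per mil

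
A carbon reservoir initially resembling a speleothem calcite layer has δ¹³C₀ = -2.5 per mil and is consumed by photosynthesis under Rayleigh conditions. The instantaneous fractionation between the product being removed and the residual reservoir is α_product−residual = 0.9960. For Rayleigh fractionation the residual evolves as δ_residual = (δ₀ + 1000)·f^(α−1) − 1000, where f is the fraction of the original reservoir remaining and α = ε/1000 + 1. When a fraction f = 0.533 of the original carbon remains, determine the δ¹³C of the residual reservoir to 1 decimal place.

Rayleigh residual: δ_res = (δ₀ + 1000)·f^(α−1) − 1000
α − 1 = -0.00400
f^(α−1) = 0.533^(-0.00400) = 1.002520
δ_res = (-2.5 + 1000) × 1.002520 − 1000 = 1000.014 − 1000 = 0.01 per mil

0.0 per mil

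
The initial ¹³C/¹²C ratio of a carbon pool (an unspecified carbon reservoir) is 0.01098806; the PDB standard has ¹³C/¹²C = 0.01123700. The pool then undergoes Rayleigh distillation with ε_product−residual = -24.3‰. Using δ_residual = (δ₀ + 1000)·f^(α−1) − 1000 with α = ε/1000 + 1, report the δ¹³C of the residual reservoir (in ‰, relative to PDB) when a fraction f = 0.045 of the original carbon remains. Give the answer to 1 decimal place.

δ₀ = (0.01098806/0.01123700 − 1)×1000 = (0.977846 − 1)×1000 = -22.154‰
α − 1 = ε/1000 = -0.0243
f^(α−1) = 0.045^(-0.0243) = 1.078269
δ_res = (-22.154 + 1000) × 1.078269 − 1000 = 1054.381 − 1000 = 54.38‰

54.4‰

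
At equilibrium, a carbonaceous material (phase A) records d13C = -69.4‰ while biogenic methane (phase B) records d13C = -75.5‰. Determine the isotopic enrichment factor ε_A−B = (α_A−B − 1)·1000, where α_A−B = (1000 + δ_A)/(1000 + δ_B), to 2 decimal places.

α_A−B = (1000 + -69.4) / (1000 + -75.5) = 930.6 / 924.5 = 1.006598
ε_A−B = (1.006598 − 1) × 1000 = 6.598‰
(The approximation ε ≈ δ_A − δ_B would give 6.1‰.)

6.60‰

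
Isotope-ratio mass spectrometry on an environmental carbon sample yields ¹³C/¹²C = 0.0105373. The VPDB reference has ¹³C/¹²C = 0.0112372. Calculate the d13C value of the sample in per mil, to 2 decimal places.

d13C = (R_sample / R_standard − 1) × 1000
R_sample / R_standard = 0.0105373 / 0.0112372 = 0.937716
d13C = (0.937716 − 1) × 1000 = -62.284 per mil

-62.28 per mil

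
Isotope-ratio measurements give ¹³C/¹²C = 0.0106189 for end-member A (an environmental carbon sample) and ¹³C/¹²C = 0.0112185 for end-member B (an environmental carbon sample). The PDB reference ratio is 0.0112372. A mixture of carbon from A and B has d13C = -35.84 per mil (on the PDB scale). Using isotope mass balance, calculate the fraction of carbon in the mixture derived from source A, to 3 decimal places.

0.640

δ_A = (0.0106189/0.0112372 − 1)×1000 = (0.944977 − 1)×1000 = -55.023 per mil
δ_B = (0.0112185/0.0112372 − 1)×1000 = (0.998336 − 1)×1000 = -1.664 per mil
f_A = (δ_mix − δ_B)/(δ_A − δ_B) = (-35.84 − (-1.664))/(-55.023 − (-1.664))
f_A = -34.176 / -53.358 = 0.6405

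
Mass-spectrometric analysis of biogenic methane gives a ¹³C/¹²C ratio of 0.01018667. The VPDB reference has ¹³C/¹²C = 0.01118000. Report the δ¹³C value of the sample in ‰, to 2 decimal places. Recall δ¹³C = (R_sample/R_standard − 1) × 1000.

δ¹³C = (R_sample / R_standard − 1) × 1000
R_sample / R_standard = 0.01018667 / 0.01118000 = 0.911151
δ¹³C = (0.911151 − 1) × 1000 = -88.849‰

-88.85‰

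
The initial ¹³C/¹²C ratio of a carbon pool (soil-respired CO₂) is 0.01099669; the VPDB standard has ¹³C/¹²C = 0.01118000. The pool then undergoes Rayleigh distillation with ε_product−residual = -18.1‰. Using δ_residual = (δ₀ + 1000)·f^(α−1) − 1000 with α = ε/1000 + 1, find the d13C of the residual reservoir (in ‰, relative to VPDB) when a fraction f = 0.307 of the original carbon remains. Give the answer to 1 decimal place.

4.9‰

δ₀ = (0.01099669/0.01118000 − 1)×1000 = (0.983604 − 1)×1000 = -16.396‰
α − 1 = ε/1000 = -0.0181
f^(α−1) = 0.307^(-0.0181) = 1.021604
δ_res = (-16.396 + 1000) × 1.021604 − 1000 = 1004.854 − 1000 = 4.85‰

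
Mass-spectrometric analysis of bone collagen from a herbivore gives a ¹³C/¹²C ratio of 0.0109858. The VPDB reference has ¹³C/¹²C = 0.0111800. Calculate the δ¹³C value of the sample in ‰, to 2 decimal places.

-17.37‰

δ¹³C = (R_sample / R_standard − 1) × 1000
R_sample / R_standard = 0.0109858 / 0.0111800 = 0.982630
δ¹³C = (0.982630 − 1) × 1000 = -17.370‰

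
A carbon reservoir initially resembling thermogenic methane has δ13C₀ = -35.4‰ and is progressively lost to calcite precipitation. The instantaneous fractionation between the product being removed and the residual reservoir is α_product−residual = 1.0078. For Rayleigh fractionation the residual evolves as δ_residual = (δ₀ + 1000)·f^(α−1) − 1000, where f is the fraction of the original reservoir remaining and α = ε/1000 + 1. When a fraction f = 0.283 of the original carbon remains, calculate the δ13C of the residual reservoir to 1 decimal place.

-44.9‰

Rayleigh residual: δ_res = (δ₀ + 1000)·f^(α−1) − 1000
α − 1 = 0.00780
f^(α−1) = 0.283^(0.00780) = 0.990202
δ_res = (-35.4 + 1000) × 0.990202 − 1000 = 955.149 − 1000 = -44.85‰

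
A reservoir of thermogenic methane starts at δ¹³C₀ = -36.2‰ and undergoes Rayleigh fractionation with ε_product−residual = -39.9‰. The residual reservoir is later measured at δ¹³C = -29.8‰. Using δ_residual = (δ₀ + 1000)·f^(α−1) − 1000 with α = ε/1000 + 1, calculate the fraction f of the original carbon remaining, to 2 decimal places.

0.85

α − 1 = ε/1000 = -0.0399
(δ_res + 1000)/(δ₀ + 1000) = (-29.8 + 1000)/(-36.2 + 1000) = 970.2/963.8 = 1.006640
f = 1.006640^(1/-0.0399) = exp(ln(1.006640)/-0.0399) = exp(0.00662/-0.0399)
f = exp(-0.1659) = 0.8472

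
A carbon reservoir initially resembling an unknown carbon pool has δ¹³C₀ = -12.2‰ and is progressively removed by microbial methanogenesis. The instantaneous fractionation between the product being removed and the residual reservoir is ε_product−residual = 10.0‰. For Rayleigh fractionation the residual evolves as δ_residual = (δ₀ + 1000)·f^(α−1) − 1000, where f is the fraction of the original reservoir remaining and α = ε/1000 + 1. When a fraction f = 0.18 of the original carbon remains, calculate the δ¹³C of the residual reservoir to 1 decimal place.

Rayleigh residual: δ_res = (δ₀ + 1000)·f^(α−1) − 1000
α = ε/1000 + 1 = 1.01000, so α − 1 = 0.01000
f^(α−1) = 0.18^(0.01000) = 0.982998
δ_res = (-12.2 + 1000) × 0.982998 − 1000 = 971.006 − 1000 = -28.99‰

-29.0‰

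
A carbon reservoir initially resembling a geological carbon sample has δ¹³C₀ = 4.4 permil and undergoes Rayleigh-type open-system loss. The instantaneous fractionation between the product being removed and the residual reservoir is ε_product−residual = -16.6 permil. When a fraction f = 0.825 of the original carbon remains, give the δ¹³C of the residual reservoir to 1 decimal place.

Rayleigh residual: δ_res = (δ₀ + 1000)·f^(α−1) − 1000
α = ε/1000 + 1 = 0.98340, so α − 1 = -0.01660
f^(α−1) = 0.825^(-0.01660) = 1.003198
δ_res = (4.4 + 1000) × 1.003198 − 1000 = 1007.613 − 1000 = 7.61 permil

7.6 permil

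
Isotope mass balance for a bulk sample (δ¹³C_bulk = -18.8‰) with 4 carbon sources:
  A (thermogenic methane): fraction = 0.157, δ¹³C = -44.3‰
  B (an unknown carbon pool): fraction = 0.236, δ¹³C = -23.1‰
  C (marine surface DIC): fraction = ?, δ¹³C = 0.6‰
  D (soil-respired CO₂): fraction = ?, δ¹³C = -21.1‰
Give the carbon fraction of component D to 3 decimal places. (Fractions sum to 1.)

0.311

Let f_D and f_C be the unknown fractions; fractions sum to 1 so f_D + f_C = 0.607.
Mass balance: Σ fᵢ·δᵢ = δ_bulk ⇒ f_D·(-21.1) + f_C·(0.6) = -18.8 − (-12.407) = -6.393
Substitute f_C = 0.607 − f_D:
f_D·(-21.1 − 0.6) = -6.393 − 0.607×(0.6) = -6.758
f_D = -6.758 / -21.7 = 0.3114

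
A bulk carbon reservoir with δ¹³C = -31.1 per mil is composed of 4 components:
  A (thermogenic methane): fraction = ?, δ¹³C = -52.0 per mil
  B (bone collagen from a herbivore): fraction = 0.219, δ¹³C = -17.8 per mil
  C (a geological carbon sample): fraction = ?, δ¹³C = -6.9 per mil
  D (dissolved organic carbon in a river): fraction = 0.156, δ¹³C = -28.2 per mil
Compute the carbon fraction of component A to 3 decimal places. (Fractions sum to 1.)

Let f_A and f_C be the unknown fractions; fractions sum to 1 so f_A + f_C = 0.625.
Mass balance: Σ fᵢ·δᵢ = δ_bulk ⇒ f_A·(-52.0) + f_C·(-6.9) = -31.1 − (-8.297) = -22.803
Substitute f_C = 0.625 − f_A:
f_A·(-52.0 − -6.9) = -22.803 − 0.625×(-6.9) = -18.490
f_A = -18.490 / -45.1 = 0.4100

0.410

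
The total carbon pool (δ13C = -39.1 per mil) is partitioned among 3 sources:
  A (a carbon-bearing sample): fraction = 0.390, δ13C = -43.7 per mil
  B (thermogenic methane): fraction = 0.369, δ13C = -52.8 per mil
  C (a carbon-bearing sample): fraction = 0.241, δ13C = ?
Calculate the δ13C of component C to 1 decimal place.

-10.7 per mil

Isotope mass balance: δ_bulk = Σ fᵢ·δᵢ.
-39.1 = 0.390×(-43.7) + 0.369×(-52.8) + 0.241×δ_C
0.241·δ_C = -39.1 − (-36.526) = -2.574
δ_C = -2.574 / 0.241 = -10.68 per mil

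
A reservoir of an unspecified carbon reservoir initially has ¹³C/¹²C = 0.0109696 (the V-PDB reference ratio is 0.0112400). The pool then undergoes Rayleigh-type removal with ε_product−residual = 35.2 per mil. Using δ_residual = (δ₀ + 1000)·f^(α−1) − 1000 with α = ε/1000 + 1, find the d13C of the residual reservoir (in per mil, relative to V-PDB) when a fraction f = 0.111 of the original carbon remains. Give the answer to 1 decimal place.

δ₀ = (0.0109696/0.0112400 − 1)×1000 = (0.975943 − 1)×1000 = -24.057 per mil
α − 1 = ε/1000 = 0.0352
f^(α−1) = 0.111^(0.0352) = 0.925540
δ_res = (-24.057 + 1000) × 0.925540 − 1000 = 903.275 − 1000 = -96.73 per mil

-96.7 per mil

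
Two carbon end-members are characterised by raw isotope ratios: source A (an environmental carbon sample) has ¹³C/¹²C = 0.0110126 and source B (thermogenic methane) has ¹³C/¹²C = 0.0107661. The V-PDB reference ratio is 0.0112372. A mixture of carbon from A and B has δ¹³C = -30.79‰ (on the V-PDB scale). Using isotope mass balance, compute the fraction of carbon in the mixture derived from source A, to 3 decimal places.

0.508

δ_A = (0.0110126/0.0112372 − 1)×1000 = (0.980013 − 1)×1000 = -19.987‰
δ_B = (0.0107661/0.0112372 − 1)×1000 = (0.958077 − 1)×1000 = -41.923‰
f_A = (δ_mix − δ_B)/(δ_A − δ_B) = (-30.79 − (-41.923))/(-19.987 − (-41.923))
f_A = 11.133 / 21.936 = 0.5075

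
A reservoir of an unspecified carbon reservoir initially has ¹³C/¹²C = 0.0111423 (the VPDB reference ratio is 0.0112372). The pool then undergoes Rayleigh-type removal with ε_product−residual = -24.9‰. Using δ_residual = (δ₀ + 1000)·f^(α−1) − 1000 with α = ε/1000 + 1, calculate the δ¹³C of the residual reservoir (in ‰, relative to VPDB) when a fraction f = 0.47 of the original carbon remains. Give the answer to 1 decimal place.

10.4‰

δ₀ = (0.0111423/0.0112372 − 1)×1000 = (0.991555 − 1)×1000 = -8.445‰
α − 1 = ε/1000 = -0.0249
f^(α−1) = 0.47^(-0.0249) = 1.018978
δ_res = (-8.445 + 1000) × 1.018978 − 1000 = 1010.372 − 1000 = 10.37‰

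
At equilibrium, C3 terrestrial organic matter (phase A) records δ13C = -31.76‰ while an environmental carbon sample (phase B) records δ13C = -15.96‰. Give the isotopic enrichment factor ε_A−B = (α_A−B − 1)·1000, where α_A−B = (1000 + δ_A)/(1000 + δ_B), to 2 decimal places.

-16.06‰

α_A−B = (1000 + -31.76) / (1000 + -15.96) = 968.24 / 984.04 = 0.983944
ε_A−B = (0.983944 − 1) × 1000 = -16.056‰
(The approximation ε ≈ δ_A − δ_B would give -15.80‰.)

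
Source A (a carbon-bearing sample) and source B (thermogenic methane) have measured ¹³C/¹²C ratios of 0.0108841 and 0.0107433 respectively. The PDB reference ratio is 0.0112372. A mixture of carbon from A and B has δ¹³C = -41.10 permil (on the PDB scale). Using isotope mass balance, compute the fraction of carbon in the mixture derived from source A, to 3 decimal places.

0.228

δ_A = (0.0108841/0.0112372 − 1)×1000 = (0.968578 − 1)×1000 = -31.422 permil
δ_B = (0.0107433/0.0112372 − 1)×1000 = (0.956048 − 1)×1000 = -43.952 permil
f_A = (δ_mix − δ_B)/(δ_A − δ_B) = (-41.10 − (-43.952))/(-31.422 − (-43.952))
f_A = 2.852 / 12.530 = 0.2276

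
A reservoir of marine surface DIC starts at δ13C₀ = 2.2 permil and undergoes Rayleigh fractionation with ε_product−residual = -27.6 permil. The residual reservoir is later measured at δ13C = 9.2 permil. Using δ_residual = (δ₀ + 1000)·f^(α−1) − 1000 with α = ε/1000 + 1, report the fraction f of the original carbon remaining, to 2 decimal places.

0.78

α − 1 = ε/1000 = -0.0276
(δ_res + 1000)/(δ₀ + 1000) = (9.2 + 1000)/(2.2 + 1000) = 1009.2/1002.2 = 1.006985
f = 1.006985^(1/-0.0276) = exp(ln(1.006985)/-0.0276) = exp(0.00696/-0.0276)
f = exp(-0.2522) = 0.7771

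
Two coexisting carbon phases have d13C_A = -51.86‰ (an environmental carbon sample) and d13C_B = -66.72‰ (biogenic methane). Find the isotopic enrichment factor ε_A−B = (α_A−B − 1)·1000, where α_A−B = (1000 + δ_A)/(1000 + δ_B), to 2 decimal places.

15.92‰

α_A−B = (1000 + -51.86) / (1000 + -66.72) = 948.14 / 933.28 = 1.015922
ε_A−B = (1.015922 − 1) × 1000 = 15.922‰
(The approximation ε ≈ δ_A − δ_B would give 14.86‰.)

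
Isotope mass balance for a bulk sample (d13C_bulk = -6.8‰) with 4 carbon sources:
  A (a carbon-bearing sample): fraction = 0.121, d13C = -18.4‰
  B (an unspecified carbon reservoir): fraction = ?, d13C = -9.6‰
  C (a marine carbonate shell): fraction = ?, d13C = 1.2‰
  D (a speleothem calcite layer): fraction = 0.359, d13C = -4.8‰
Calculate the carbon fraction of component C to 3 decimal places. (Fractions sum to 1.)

0.198

Let f_C and f_B be the unknown fractions; fractions sum to 1 so f_C + f_B = 0.520.
Mass balance: Σ fᵢ·δᵢ = δ_bulk ⇒ f_C·(1.2) + f_B·(-9.6) = -6.8 − (-3.950) = -2.850
Substitute f_B = 0.520 − f_C:
f_C·(1.2 − -9.6) = -2.850 − 0.520×(-9.6) = 2.142
f_C = 2.142 / 10.8 = 0.1983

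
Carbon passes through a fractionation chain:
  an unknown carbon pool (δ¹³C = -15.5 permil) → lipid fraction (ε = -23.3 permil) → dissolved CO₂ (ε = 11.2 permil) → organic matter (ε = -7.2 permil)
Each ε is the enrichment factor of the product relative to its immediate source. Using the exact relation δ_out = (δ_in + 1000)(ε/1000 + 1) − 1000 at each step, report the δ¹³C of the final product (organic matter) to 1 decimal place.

-34.7 permil

step 1: δ = (-15.50 + 1000)·(-23.3/1000 + 1) − 1000 = -38.44 permil
step 2: δ = (-38.44 + 1000)·(11.2/1000 + 1) − 1000 = -27.67 permil
step 3: δ = (-27.67 + 1000)·(-7.2/1000 + 1) − 1000 = -34.67 permil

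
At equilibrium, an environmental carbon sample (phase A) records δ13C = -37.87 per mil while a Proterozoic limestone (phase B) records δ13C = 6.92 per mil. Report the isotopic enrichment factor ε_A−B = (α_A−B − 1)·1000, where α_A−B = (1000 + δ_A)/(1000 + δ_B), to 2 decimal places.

-44.48 per mil

α_A−B = (1000 + -37.87) / (1000 + 6.92) = 962.13 / 1006.92 = 0.955518
ε_A−B = (0.955518 − 1) × 1000 = -44.482 per mil
(The approximation ε ≈ δ_A − δ_B would give -44.79 per mil.)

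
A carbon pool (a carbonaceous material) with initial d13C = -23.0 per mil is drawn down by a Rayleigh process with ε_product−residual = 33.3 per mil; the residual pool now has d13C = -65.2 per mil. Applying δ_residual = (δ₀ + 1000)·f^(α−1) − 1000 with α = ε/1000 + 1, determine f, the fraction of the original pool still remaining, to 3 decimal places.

0.266

α − 1 = ε/1000 = 0.0333
(δ_res + 1000)/(δ₀ + 1000) = (-65.2 + 1000)/(-23.0 + 1000) = 934.8/977.0 = 0.956807
f = 0.956807^(1/0.0333) = exp(ln(0.956807)/0.0333) = exp(-0.04415/0.0333)
f = exp(-1.3259) = 0.2656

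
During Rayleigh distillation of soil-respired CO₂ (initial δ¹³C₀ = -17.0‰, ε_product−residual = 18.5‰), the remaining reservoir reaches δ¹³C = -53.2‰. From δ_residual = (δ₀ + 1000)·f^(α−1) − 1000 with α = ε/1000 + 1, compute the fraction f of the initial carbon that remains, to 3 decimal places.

α − 1 = ε/1000 = 0.0185
(δ_res + 1000)/(δ₀ + 1000) = (-53.2 + 1000)/(-17.0 + 1000) = 946.8/983.0 = 0.963174
f = 0.963174^(1/0.0185) = exp(ln(0.963174)/0.0185) = exp(-0.03752/0.0185)
f = exp(-2.0282) = 0.1316

0.132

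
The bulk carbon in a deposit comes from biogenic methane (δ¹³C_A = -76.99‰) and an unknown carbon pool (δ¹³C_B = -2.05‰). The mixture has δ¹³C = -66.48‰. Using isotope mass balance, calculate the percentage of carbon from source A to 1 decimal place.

δ_mix = f_A·δ_A + (1 − f_A)·δ_B  ⇒  f_A = (δ_mix − δ_B)/(δ_A − δ_B)
f_A = (-66.48 − (-2.05)) / (-76.99 − (-2.05))
f_A = -64.43 / -74.94 = 0.8598

86.0%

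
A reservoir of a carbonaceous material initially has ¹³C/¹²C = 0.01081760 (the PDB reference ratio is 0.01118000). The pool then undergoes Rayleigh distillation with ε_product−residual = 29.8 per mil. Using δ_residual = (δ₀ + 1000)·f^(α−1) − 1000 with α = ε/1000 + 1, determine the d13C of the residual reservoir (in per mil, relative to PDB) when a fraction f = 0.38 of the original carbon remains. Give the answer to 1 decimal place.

δ₀ = (0.01081760/0.01118000 − 1)×1000 = (0.967585 − 1)×1000 = -32.415 per mil
α − 1 = ε/1000 = 0.0298
f^(α−1) = 0.38^(0.0298) = 0.971578
δ_res = (-32.415 + 1000) × 0.971578 − 1000 = 940.084 − 1000 = -59.92 per mil

-59.9 per mil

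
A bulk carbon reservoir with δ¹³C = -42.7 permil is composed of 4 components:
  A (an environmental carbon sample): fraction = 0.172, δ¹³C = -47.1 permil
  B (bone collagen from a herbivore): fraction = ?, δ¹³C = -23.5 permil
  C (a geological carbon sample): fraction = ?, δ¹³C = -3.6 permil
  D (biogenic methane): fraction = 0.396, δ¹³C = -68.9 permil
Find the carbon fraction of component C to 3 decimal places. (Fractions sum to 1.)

0.143

Let f_C and f_B be the unknown fractions; fractions sum to 1 so f_C + f_B = 0.432.
Mass balance: Σ fᵢ·δᵢ = δ_bulk ⇒ f_C·(-3.6) + f_B·(-23.5) = -42.7 − (-35.386) = -7.314
Substitute f_B = 0.432 − f_C:
f_C·(-3.6 − -23.5) = -7.314 − 0.432×(-23.5) = 2.838
f_C = 2.838 / 19.9 = 0.1426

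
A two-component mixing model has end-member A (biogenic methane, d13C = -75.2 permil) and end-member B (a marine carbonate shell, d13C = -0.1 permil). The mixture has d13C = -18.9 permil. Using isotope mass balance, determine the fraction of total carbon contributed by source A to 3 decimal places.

0.250

δ_mix = f_A·δ_A + (1 − f_A)·δ_B  ⇒  f_A = (δ_mix − δ_B)/(δ_A − δ_B)
f_A = (-18.9 − (-0.1)) / (-75.2 − (-0.1))
f_A = -18.8 / -75.1 = 0.2503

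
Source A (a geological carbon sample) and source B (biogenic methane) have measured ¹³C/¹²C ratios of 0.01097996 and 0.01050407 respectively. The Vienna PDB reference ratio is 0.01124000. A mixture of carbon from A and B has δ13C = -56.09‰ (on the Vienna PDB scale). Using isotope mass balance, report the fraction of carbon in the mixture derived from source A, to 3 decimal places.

0.222

δ_A = (0.01097996/0.01124000 − 1)×1000 = (0.976865 − 1)×1000 = -23.135‰
δ_B = (0.01050407/0.01124000 − 1)×1000 = (0.934526 − 1)×1000 = -65.474‰
f_A = (δ_mix − δ_B)/(δ_A − δ_B) = (-56.09 − (-65.474))/(-23.135 − (-65.474))
f_A = 9.384 / 42.339 = 0.2216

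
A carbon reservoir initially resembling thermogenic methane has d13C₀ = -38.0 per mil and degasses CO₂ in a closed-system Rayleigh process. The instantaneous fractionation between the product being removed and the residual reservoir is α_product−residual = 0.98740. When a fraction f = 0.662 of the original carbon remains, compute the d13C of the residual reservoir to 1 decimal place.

-33.0 per mil

Rayleigh residual: δ_res = (δ₀ + 1000)·f^(α−1) − 1000
α − 1 = -0.01260
f^(α−1) = 0.662^(-0.01260) = 1.005211
δ_res = (-38.0 + 1000) × 1.005211 − 1000 = 967.013 − 1000 = -32.99 per mil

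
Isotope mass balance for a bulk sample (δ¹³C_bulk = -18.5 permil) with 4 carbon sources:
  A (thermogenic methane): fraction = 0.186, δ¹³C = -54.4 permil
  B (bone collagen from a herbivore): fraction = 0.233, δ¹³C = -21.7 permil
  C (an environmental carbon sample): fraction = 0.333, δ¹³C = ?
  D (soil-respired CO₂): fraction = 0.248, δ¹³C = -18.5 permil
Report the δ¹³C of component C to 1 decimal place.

3.8 permil

Isotope mass balance: δ_bulk = Σ fᵢ·δᵢ.
-18.5 = 0.186×(-54.4) + 0.233×(-21.7) + 0.333×δ_C + 0.248×(-18.5)
0.333·δ_C = -18.5 − (-19.762) = 1.262
δ_C = 1.262 / 0.333 = 3.79 permil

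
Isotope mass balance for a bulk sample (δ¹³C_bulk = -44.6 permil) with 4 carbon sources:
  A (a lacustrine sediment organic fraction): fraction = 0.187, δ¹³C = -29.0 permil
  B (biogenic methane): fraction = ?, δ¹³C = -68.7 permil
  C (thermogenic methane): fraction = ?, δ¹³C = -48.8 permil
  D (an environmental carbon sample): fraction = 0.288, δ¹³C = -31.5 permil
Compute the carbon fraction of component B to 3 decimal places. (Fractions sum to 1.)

0.225

Let f_B and f_C be the unknown fractions; fractions sum to 1 so f_B + f_C = 0.525.
Mass balance: Σ fᵢ·δᵢ = δ_bulk ⇒ f_B·(-68.7) + f_C·(-48.8) = -44.6 − (-14.495) = -30.105
Substitute f_C = 0.525 − f_B:
f_B·(-68.7 − -48.8) = -30.105 − 0.525×(-48.8) = -4.485
f_B = -4.485 / -19.9 = 0.2254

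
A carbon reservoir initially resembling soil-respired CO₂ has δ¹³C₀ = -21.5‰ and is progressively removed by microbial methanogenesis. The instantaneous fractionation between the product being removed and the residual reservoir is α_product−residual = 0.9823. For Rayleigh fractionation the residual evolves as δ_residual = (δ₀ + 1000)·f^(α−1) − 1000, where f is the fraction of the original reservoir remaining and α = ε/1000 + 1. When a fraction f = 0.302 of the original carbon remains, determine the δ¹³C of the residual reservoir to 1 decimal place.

-0.5‰

Rayleigh residual: δ_res = (δ₀ + 1000)·f^(α−1) − 1000
α − 1 = -0.01770
f^(α−1) = 0.302^(-0.01770) = 1.021419
δ_res = (-21.5 + 1000) × 1.021419 − 1000 = 999.458 − 1000 = -0.54‰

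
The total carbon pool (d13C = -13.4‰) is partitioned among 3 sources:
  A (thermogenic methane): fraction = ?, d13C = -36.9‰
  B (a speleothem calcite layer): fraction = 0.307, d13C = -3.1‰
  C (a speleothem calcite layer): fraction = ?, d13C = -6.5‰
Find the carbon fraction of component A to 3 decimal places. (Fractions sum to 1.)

Let f_A and f_C be the unknown fractions; fractions sum to 1 so f_A + f_C = 0.693.
Mass balance: Σ fᵢ·δᵢ = δ_bulk ⇒ f_A·(-36.9) + f_C·(-6.5) = -13.4 − (-0.952) = -12.448
Substitute f_C = 0.693 − f_A:
f_A·(-36.9 − -6.5) = -12.448 − 0.693×(-6.5) = -7.944
f_A = -7.944 / -30.4 = 0.2613

0.261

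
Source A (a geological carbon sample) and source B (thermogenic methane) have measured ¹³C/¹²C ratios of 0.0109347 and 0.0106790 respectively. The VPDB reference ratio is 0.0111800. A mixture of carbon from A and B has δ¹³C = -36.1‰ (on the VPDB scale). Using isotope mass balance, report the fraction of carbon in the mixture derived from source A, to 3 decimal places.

0.381

δ_A = (0.0109347/0.0111800 − 1)×1000 = (0.978059 − 1)×1000 = -21.941‰
δ_B = (0.0106790/0.0111800 − 1)×1000 = (0.955188 − 1)×1000 = -44.812‰
f_A = (δ_mix − δ_B)/(δ_A − δ_B) = (-36.1 − (-44.812))/(-21.941 − (-44.812))
f_A = 8.712 / 22.871 = 0.3809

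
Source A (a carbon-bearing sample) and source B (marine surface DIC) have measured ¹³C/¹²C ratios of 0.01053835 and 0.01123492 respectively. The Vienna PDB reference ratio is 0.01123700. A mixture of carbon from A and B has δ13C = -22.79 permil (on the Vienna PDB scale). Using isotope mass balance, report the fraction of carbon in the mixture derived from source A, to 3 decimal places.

δ_A = (0.01053835/0.01123700 − 1)×1000 = (0.937826 − 1)×1000 = -62.174 permil
δ_B = (0.01123492/0.01123700 − 1)×1000 = (0.999815 − 1)×1000 = -0.185 permil
f_A = (δ_mix − δ_B)/(δ_A − δ_B) = (-22.79 − (-0.185))/(-62.174 − (-0.185))
f_A = -22.605 / -61.989 = 0.3647

0.365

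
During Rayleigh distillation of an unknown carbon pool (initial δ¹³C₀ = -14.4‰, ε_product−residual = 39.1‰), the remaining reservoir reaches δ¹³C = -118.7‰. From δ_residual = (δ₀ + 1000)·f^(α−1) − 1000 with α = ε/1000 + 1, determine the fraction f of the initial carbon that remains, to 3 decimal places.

0.057

α − 1 = ε/1000 = 0.0391
(δ_res + 1000)/(δ₀ + 1000) = (-118.7 + 1000)/(-14.4 + 1000) = 881.3/985.6 = 0.894176
f = 0.894176^(1/0.0391) = exp(ln(0.894176)/0.0391) = exp(-0.11185/0.0391)
f = exp(-2.8607) = 0.0572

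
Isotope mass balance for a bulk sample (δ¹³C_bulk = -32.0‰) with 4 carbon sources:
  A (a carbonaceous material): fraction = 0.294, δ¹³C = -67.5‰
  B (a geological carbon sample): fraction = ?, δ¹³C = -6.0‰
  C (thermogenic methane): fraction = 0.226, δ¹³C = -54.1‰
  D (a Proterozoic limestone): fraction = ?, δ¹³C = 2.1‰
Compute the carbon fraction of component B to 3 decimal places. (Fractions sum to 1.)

Let f_B and f_D be the unknown fractions; fractions sum to 1 so f_B + f_D = 0.480.
Mass balance: Σ fᵢ·δᵢ = δ_bulk ⇒ f_B·(-6.0) + f_D·(2.1) = -32.0 − (-32.072) = 0.072
Substitute f_D = 0.480 − f_B:
f_B·(-6.0 − 2.1) = 0.072 − 0.480×(2.1) = -0.936
f_B = -0.936 / -8.1 = 0.1156

0.116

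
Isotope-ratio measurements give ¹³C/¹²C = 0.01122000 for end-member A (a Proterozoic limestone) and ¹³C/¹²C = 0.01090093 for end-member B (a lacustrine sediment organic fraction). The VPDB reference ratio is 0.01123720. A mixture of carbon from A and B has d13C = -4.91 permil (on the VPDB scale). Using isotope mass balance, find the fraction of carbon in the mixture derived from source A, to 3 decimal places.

0.881

δ_A = (0.01122000/0.01123720 − 1)×1000 = (0.998469 − 1)×1000 = -1.531 permil
δ_B = (0.01090093/0.01123720 − 1)×1000 = (0.970075 − 1)×1000 = -29.925 permil
f_A = (δ_mix − δ_B)/(δ_A − δ_B) = (-4.91 − (-29.925))/(-1.531 − (-29.925))
f_A = 25.015 / 28.394 = 0.8810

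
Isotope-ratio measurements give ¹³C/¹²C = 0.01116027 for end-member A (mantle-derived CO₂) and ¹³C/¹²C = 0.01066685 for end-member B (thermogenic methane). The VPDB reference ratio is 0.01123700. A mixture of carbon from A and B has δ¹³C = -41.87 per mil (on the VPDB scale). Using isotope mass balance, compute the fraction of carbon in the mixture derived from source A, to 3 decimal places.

0.202

δ_A = (0.01116027/0.01123700 − 1)×1000 = (0.993172 − 1)×1000 = -6.828 per mil
δ_B = (0.01066685/0.01123700 − 1)×1000 = (0.949261 − 1)×1000 = -50.739 per mil
f_A = (δ_mix − δ_B)/(δ_A − δ_B) = (-41.87 − (-50.739))/(-6.828 − (-50.739))
f_A = 8.869 / 43.910 = 0.2020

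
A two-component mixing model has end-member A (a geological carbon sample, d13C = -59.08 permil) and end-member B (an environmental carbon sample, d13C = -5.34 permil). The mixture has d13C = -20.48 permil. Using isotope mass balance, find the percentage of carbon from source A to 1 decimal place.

δ_mix = f_A·δ_A + (1 − f_A)·δ_B  ⇒  f_A = (δ_mix − δ_B)/(δ_A − δ_B)
f_A = (-20.48 − (-5.34)) / (-59.08 − (-5.34))
f_A = -15.14 / -53.74 = 0.2817

28.2%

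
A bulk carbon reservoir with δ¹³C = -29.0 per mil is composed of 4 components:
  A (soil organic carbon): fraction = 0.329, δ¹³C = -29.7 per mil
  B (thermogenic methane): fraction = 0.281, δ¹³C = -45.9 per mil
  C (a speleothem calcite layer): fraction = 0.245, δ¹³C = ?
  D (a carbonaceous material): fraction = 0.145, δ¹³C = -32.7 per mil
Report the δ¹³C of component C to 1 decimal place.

Isotope mass balance: δ_bulk = Σ fᵢ·δᵢ.
-29.0 = 0.329×(-29.7) + 0.281×(-45.9) + 0.245×δ_C + 0.145×(-32.7)
0.245·δ_C = -29.0 − (-27.411) = -1.589
δ_C = -1.589 / 0.245 = -6.49 per mil

-6.5 per mil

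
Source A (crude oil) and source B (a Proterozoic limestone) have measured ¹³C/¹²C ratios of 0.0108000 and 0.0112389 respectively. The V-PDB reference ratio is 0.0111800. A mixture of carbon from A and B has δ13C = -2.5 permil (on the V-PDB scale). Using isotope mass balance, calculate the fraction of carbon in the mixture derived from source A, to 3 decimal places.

0.198

δ_A = (0.0108000/0.0111800 − 1)×1000 = (0.966011 − 1)×1000 = -33.989 permil
δ_B = (0.0112389/0.0111800 − 1)×1000 = (1.005268 − 1)×1000 = 5.268 permil
f_A = (δ_mix − δ_B)/(δ_A − δ_B) = (-2.5 − (5.268))/(-33.989 − (5.268))
f_A = -7.768 / -39.258 = 0.1979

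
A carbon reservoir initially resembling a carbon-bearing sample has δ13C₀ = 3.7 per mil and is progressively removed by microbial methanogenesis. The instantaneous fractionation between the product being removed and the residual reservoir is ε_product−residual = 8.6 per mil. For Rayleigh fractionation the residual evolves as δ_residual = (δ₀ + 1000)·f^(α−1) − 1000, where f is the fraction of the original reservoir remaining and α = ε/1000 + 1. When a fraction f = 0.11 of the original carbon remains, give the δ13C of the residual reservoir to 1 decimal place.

-15.2 per mil

Rayleigh residual: δ_res = (δ₀ + 1000)·f^(α−1) − 1000
α = ε/1000 + 1 = 1.00860, so α − 1 = 0.00860
f^(α−1) = 0.11^(0.00860) = 0.981196
δ_res = (3.7 + 1000) × 0.981196 − 1000 = 984.827 − 1000 = -15.17 per mil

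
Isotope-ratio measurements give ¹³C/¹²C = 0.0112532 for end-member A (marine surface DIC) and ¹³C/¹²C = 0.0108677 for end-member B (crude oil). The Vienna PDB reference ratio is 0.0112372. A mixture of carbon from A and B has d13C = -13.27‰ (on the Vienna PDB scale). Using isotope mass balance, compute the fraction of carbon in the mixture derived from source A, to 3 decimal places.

0.572

δ_A = (0.0112532/0.0112372 − 1)×1000 = (1.001424 − 1)×1000 = 1.424‰
δ_B = (0.0108677/0.0112372 − 1)×1000 = (0.967118 − 1)×1000 = -32.882‰
f_A = (δ_mix − δ_B)/(δ_A − δ_B) = (-13.27 − (-32.882))/(1.424 − (-32.882))
f_A = 19.612 / 34.306 = 0.5717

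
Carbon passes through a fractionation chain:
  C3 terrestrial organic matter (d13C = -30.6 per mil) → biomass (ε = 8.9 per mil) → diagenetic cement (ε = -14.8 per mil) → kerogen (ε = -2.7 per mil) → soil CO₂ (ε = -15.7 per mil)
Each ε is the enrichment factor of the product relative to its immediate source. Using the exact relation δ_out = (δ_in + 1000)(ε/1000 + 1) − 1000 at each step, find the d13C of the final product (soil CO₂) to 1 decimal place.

step 1: δ = (-30.60 + 1000)·(8.9/1000 + 1) − 1000 = -21.97 per mil
step 2: δ = (-21.97 + 1000)·(-14.8/1000 + 1) − 1000 = -36.45 per mil
step 3: δ = (-36.45 + 1000)·(-2.7/1000 + 1) − 1000 = -39.05 per mil
step 4: δ = (-39.05 + 1000)·(-15.7/1000 + 1) − 1000 = -54.14 per mil

-54.1 per mil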